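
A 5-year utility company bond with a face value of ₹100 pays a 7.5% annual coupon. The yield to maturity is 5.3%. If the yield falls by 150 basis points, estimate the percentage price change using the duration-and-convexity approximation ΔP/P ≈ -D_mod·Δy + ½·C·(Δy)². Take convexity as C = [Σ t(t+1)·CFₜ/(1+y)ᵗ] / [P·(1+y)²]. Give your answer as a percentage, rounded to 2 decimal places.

+6.50%

With y = 0.053:
  t   CF        PV=CF/(1+0.053)^t    t·PV        t(t+1)·PV
  1         7.50         7.1225         7.1225          14.2450
  2         7.50         6.7640        13.5280          40.5841
  3         7.50         6.4236        19.2707          77.0828
  4         7.50         6.1003        24.4010         122.0050
  5       107.50        83.0360       415.1802       2,491.0811
  Σ                    109.4464       479.5024       2,744.9980
P = 109.4464; D_Mac = 4.38116 yrs; D_mod = 4.16065 yrs; C = 22.61955.
Duration effect: -4.16065 × (-0.015) = +0.062410
Convexity effect: 0.5 × 22.61955 × (-0.015)² = +0.0025447
ΔP/P ≈ +0.062410 + 0.0025447 = +0.064954 = +6.4954%.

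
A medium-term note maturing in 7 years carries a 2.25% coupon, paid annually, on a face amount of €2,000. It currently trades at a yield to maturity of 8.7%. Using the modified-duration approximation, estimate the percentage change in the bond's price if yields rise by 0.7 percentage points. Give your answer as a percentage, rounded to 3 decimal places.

-4.143%

Periodic yield y = 0.087. Modified duration first:
  t   CF        PV=CF/(1+0.087)^t    t·PV
  1        45.00        41.3983        41.3983
  2        45.00        38.0850        76.1699
  3        45.00        35.0368       105.1103
  4        45.00        32.2325       128.9301
  5        45.00        29.6527       148.2637
  6        45.00        27.2794       163.6766
  7     2,045.00     1,140.4769     7,983.3385
  Σ                  1,344.1617     8,646.8874
P = 1,344.1617; D_Mac = 6.43292 yrs; D_mod = 6.43292/(1+0.087) = 5.91805 yrs.
ΔP/P ≈ -D_mod · Δy = -5.91805 × (+0.007) = -0.041426 = -4.1426%.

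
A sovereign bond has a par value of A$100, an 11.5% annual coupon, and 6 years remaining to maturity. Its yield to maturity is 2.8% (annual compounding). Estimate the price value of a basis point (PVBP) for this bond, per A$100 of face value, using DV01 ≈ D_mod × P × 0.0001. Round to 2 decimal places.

Periodic yield y = 0.028.
  t   CF        PV=CF/(1+0.028)^t    t·PV
  1        11.50        11.1868        11.1868
  2        11.50        10.8821        21.7641
  3        11.50        10.5857        31.7570
  4        11.50        10.2973        41.1894
  5        11.50        10.0169        50.0844
  6       111.50        94.4748       566.8491
  Σ                    147.4436       722.8308
P = 147.4436; D_Mac = 4.90242 yrs; D_mod = 4.76889 yrs.
DV01 ≈ 4.76889 × 147.4436 × 0.0001 = 0.070314.

A$0.07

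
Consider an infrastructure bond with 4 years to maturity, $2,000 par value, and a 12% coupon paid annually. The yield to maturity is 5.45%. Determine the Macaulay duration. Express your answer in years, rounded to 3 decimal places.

Periodic yield y = 0.0545. Discount each cash flow and weight by its year:
  t   CF        PV=CF/(1+0.0545)^t    t·PV
  1       240.00       227.5960       227.5960
  2       240.00       215.8331       431.6662
  3       240.00       204.6782       614.0345
  4     2,240.00     1,811.5974     7,246.3895
  Σ                  2,459.7047     8,519.6862
Price P = Σ PV = 2,459.7047.
Macaulay duration = Σ(t·PV) / P = 8,519.6862 / 2,459.7047 = 3.46370 years.

3.464 years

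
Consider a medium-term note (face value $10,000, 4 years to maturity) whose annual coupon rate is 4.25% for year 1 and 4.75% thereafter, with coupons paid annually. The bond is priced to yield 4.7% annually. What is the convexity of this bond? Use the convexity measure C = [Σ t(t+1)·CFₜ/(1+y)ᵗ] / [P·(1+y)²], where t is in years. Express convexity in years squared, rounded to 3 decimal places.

With y = 0.047:
  t   CF        PV=CF/(1+0.047)^t    t·PV        t(t+1)·PV
  1       425.00       405.9217       405.9217         811.8434
  2       475.00       433.3115       866.6231       2,599.8692
  3       475.00       413.8601     1,241.5803       4,966.3213
  4    10,475.00     8,717.0052    34,868.0208     174,340.1039
  Σ                  9,970.0985    37,382.1458     182,718.1378
P = 9,970.0985.
Convexity = Σ t(t+1)·PV / [P·(1+y)²] = 182,718.1378 / (9,970.0985 × 1.096209) = 16.71817.

16.718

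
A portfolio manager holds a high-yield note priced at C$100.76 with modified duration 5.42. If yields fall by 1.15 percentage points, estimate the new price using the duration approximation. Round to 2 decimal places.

C$107.04

Duration approximation: ΔP/P ≈ -D_mod · Δy = -5.42 × (-0.0115) = +0.062330.
New price ≈ 100.76 × (1 + 0.062330) = 107.0403708.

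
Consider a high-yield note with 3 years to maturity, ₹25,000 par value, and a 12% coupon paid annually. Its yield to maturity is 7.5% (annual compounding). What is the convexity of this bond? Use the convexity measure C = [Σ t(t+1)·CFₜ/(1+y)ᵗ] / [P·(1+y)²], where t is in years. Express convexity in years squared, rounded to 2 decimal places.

With y = 0.075:
  t   CF        PV=CF/(1+0.075)^t    t·PV        t(t+1)·PV
  1     3,000.00     2,790.6977     2,790.6977       5,581.3953
  2     3,000.00     2,595.9978     5,191.9957      15,575.9870
  3    28,000.00    22,538.8959    67,616.6878     270,466.7514
  Σ                 27,925.5915    75,599.3812     291,624.1337
P = 27,925.5915.
Convexity = Σ t(t+1)·PV / [P·(1+y)²] = 291,624.1337 / (27,925.5915 × 1.155625) = 9.03658.

9.04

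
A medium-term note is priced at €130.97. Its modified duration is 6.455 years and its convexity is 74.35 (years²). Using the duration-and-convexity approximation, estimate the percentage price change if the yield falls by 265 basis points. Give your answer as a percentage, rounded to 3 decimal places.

Duration effect: -D_mod·Δy = -6.455 × (-0.0265) = +0.1710575
Convexity effect: ½·C·(Δy)² = 0.5 × 74.35 × (-0.0265)² = +0.02610614375
ΔP/P ≈ +0.1710575 + 0.02610614375 = +0.19716364375
= +19.716364375%.

+19.716%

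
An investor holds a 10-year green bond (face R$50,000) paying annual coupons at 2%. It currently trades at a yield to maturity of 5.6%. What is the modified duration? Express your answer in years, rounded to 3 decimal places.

Periodic yield y = 0.056. First find Macaulay duration:
  t   CF        PV=CF/(1+0.056)^t    t·PV
  1     1,000.00       946.9697       946.9697
  2     1,000.00       896.7516     1,793.5032
  3     1,000.00       849.1966     2,547.5898
  4     1,000.00       804.1634     3,216.6538
  5     1,000.00       761.5184     3,807.5921
  6     1,000.00       721.1349     4,326.8092
  7     1,000.00       682.8929     4,780.2500
  8     1,000.00       646.6788     5,173.4308
  9     1,000.00       612.3853     5,511.4674
  10   51,000.00    29,575.4250   295,754.2500
  Σ                 36,497.1166   327,858.5159
P = 36,497.1166; Macaulay duration = 327,858.5159 / 36,497.1166 = 8.98313 years.
Modified duration = D_Mac / (1 + y) = 8.98313 / 1.056 = 8.50676 years.

8.507 years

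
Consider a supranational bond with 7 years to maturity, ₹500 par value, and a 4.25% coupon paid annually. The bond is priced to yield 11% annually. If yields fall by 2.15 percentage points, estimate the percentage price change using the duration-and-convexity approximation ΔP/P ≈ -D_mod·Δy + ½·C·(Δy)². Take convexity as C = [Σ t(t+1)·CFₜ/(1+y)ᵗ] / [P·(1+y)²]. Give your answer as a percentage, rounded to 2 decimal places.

With y = 0.11:
  t   CF        PV=CF/(1+0.11)^t    t·PV        t(t+1)·PV
  1        21.25        19.1441        19.1441          38.2883
  2        21.25        17.2470        34.4940         103.4819
  3        21.25        15.5378        46.6135         186.4538
  4        21.25        13.9980        55.9921         279.9607
  5        21.25        12.6108        63.0542         378.3252
  6        21.25        11.3611        68.1667         477.1669
  7       521.25       251.0644     1,757.4511      14,059.6090
  Σ                    340.9634     2,044.9157      15,523.2858
P = 340.9634; D_Mac = 5.99746 yrs; D_mod = 5.40312 yrs; C = 36.95132.
Duration effect: -5.40312 × (-0.0215) = +0.116167
Convexity effect: 0.5 × 36.95132 × (-0.0215)² = +0.0085404
ΔP/P ≈ +0.116167 + 0.0085404 = +0.124707 = +12.4707%.

+12.47%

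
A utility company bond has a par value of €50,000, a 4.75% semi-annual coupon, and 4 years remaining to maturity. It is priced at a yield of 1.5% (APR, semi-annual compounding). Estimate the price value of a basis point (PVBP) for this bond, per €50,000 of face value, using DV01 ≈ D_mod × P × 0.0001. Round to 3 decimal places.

€20.733

Periodic yield y = 0.0075.
  t   CF        PV=CF/(1+0.0075)^t    t·PV
  1     1,187.50     1,178.6600     1,178.6600
  2     1,187.50     1,169.8859     2,339.7718
  3     1,187.50     1,161.1771     3,483.5312
  4     1,187.50     1,152.5331     4,610.1323
  5     1,187.50     1,143.9534     5,719.7671
  6     1,187.50     1,135.4376     6,812.6259
  7     1,187.50     1,126.9853     7,888.8968
  8    51,187.50    48,217.3658   385,738.9266
  Σ                 56,285.9983   417,772.3118
P = 56,285.9983; D_Mac = 7.42231 half-year periods = 3.71116 yrs; D_mod = 3.68353 yrs.
DV01 ≈ 3.68353 × 56,285.9983 × 0.0001 = 20.733117.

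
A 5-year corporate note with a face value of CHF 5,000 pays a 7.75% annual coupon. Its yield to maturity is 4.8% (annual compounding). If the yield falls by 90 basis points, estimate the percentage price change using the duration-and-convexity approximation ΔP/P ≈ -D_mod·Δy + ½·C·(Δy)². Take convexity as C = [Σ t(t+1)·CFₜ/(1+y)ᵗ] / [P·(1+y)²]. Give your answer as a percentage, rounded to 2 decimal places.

With y = 0.048:
  t   CF        PV=CF/(1+0.048)^t    t·PV        t(t+1)·PV
  1       387.50       369.7519       369.7519         739.5038
  2       387.50       352.8167       705.6334       2,116.9002
  3       387.50       336.6572     1,009.9715       4,039.8860
  4       387.50       321.2378     1,284.9510       6,424.7550
  5     5,387.50     4,261.6803    21,308.4016     127,850.4099
  Σ                  5,642.1439    24,678.7095     141,171.4549
P = 5,642.1439; D_Mac = 4.37400 yrs; D_mod = 4.17366 yrs; C = 22.78139.
Duration effect: -4.17366 × (-0.009) = +0.037563
Convexity effect: 0.5 × 22.78139 × (-0.009)² = +0.0009226
ΔP/P ≈ +0.037563 + 0.0009226 = +0.038486 = +3.8486%.

+3.85%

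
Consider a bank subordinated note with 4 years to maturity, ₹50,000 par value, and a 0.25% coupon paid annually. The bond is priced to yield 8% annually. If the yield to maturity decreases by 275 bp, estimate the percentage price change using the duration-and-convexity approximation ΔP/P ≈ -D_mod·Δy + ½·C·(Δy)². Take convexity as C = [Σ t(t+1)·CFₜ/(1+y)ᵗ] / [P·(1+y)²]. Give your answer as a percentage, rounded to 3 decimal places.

With y = 0.08:
  t   CF        PV=CF/(1+0.08)^t    t·PV        t(t+1)·PV
  1       125.00       115.7407       115.7407         231.4815
  2       125.00       107.1674       214.3347         643.0041
  3       125.00        99.2290       297.6871       1,190.7484
  4    50,125.00    36,843.3714   147,373.4855     736,867.4274
  Σ                 37,165.5085   148,001.2480     738,932.6614
P = 37,165.5085; D_Mac = 3.98222 yrs; D_mod = 3.68724 yrs; C = 17.04580.
Duration effect: -3.68724 × (-0.0275) = +0.101399
Convexity effect: 0.5 × 17.04580 × (-0.0275)² = +0.0064454
ΔP/P ≈ +0.101399 + 0.0064454 = +0.107845 = +10.7845%.

+10.784%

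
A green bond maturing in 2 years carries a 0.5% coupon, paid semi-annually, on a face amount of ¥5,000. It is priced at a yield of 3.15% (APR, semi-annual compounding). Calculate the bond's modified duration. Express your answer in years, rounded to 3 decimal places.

1.961 years

Periodic yield y = 0.01575. First find Macaulay duration:
  t   CF        PV=CF/(1+0.01575)^t    t·PV
  1        12.50        12.3062        12.3062
  2        12.50        12.1154        24.2307
  3        12.50        11.9275        35.7825
  4     5,012.50     4,708.7655    18,835.0619
  Σ                  4,745.1145    18,907.3814
P = 4,745.1145; Macaulay duration = 18,907.3814 / 4,745.1145 = 3.98460 half-year periods = 1.99230 years.
Modified duration = D_Mac / (1 + y) = 1.99230 / 1.01575 = 1.96141 years.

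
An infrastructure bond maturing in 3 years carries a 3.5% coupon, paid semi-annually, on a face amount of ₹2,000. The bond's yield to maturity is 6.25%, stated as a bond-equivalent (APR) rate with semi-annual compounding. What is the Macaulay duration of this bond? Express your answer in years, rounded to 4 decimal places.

Periodic yield y = 0.03125. Discount each cash flow and weight by its period:
  t   CF        PV=CF/(1+0.03125)^t    t·PV
  1        35.00        33.9394        33.9394
  2        35.00        32.9109        65.8219
  3        35.00        31.9136        95.7409
  4        35.00        30.9465       123.7862
  5        35.00        30.0088       150.0439
  6     2,035.00     1,691.9232    10,151.5392
  Σ                  1,851.6425    10,620.8713
Price P = Σ PV = 1,851.6425.
Macaulay duration = Σ(t·PV) / P = 10,620.8713 / 1,851.6425 = 5.73592 half-year periods.
In years: 5.73592 / 2 = 2.86796 years.

2.8680 years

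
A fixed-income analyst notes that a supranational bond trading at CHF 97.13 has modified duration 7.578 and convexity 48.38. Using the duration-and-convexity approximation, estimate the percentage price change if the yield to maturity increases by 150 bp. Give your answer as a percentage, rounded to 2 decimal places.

-10.82%

Duration effect: -D_mod·Δy = -7.578 × (+0.015) = -0.113670
Convexity effect: ½·C·(Δy)² = 0.5 × 48.38 × (0.015)² = +0.00544275
ΔP/P ≈ -0.113670 + 0.00544275 = -0.10822725
= -10.822725%.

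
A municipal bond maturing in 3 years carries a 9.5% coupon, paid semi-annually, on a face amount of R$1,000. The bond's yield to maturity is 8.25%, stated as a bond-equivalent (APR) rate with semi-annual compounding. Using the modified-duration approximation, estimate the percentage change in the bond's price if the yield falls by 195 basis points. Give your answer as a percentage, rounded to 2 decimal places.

+5.03%

Periodic yield y = 0.04125. Modified duration first:
  t   CF        PV=CF/(1+0.04125)^t    t·PV
  1        47.50        45.6182        45.6182
  2        47.50        43.8110        87.6221
  3        47.50        42.0754       126.2263
  4        47.50        40.4086       161.6343
  5        47.50        38.8078       194.0388
  6     1,047.50       821.9094     4,931.4564
  Σ                  1,032.6304     5,546.5961
P = 1,032.6304; D_Mac = 5.37133 half-year periods = 2.68566 yrs; D_mod = 2.68566/(1+0.04125) = 2.57927 yrs.
ΔP/P ≈ -D_mod · Δy = -2.57927 × (-0.0195) = +0.050296 = +5.0296%.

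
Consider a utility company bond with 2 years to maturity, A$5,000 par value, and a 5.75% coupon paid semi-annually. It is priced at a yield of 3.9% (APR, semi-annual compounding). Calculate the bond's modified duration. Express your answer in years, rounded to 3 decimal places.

1.883 years

Periodic yield y = 0.0195. First find Macaulay duration:
  t   CF        PV=CF/(1+0.0195)^t    t·PV
  1       143.75       141.0005       141.0005
  2       143.75       138.3036       276.6071
  3       143.75       135.6582       406.9747
  4     5,143.75     4,761.3590    19,045.4362
  Σ                  5,176.3213    19,870.0185
P = 5,176.3213; Macaulay duration = 19,870.0185 / 5,176.3213 = 3.83864 half-year periods = 1.91932 years.
Modified duration = D_Mac / (1 + y) = 1.91932 / 1.0195 = 1.88261 years.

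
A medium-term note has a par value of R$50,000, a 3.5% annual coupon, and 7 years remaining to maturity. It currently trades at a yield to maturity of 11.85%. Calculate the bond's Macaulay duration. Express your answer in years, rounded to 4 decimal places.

6.1045 years

Periodic yield y = 0.1185. Discount each cash flow and weight by its year:
  t   CF        PV=CF/(1+0.1185)^t    t·PV
  1     1,750.00     1,564.5954     1,564.5954
  2     1,750.00     1,398.8337     2,797.6673
  3     1,750.00     1,250.6336     3,751.9007
  4     1,750.00     1,118.1346     4,472.5385
  5     1,750.00       999.6733     4,998.3667
  6     1,750.00       893.7625     5,362.5749
  7    51,750.00    23,629.7124   165,407.9865
  Σ                 30,855.3455   188,355.6300
Price P = Σ PV = 30,855.3455.
Macaulay duration = Σ(t·PV) / P = 188,355.6300 / 30,855.3455 = 6.10447 years.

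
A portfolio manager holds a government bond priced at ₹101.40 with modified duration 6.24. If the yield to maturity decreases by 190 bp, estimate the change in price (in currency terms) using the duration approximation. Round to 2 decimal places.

+₹12.02

Duration approximation: ΔP/P ≈ -D_mod · Δy = -6.24 × (-0.019) = +0.118560.
ΔP ≈ 101.40 × (+0.118560) = +12.021984.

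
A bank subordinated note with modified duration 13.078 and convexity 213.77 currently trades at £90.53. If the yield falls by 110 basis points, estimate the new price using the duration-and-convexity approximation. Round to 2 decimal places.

£104.72

Duration effect: -D_mod·Δy = -13.078 × (-0.011) = +0.143858
Convexity effect: ½·C·(Δy)² = 0.5 × 213.77 × (-0.011)² = +0.012933085
ΔP/P ≈ +0.143858 + 0.012933085 = +0.156791085
New price ≈ 90.53 × (1 + 0.156791085) = 104.72429692505.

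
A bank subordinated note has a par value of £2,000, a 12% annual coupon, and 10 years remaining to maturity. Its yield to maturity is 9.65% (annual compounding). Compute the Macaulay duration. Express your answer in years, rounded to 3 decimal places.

6.573 years

Periodic yield y = 0.0965. Discount each cash flow and weight by its year:
  t   CF        PV=CF/(1+0.0965)^t    t·PV
  1       240.00       218.8782       218.8782
  2       240.00       199.6154       399.2307
  3       240.00       182.0478       546.1433
  4       240.00       166.0262       664.1049
  5       240.00       151.4147       757.0735
  6       240.00       138.0891       828.5347
  7       240.00       125.9363       881.5538
  8       240.00       114.8529       918.8236
  9       240.00       104.7451       942.7055
  10    2,240.00       891.5828     8,915.8275
  Σ                  2,293.1884    15,072.8757
Price P = Σ PV = 2,293.1884.
Macaulay duration = Σ(t·PV) / P = 15,072.8757 / 2,293.1884 = 6.57289 years.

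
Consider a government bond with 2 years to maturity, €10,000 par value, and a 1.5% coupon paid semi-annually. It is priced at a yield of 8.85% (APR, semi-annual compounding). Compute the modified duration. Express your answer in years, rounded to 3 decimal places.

Periodic yield y = 0.04425. First find Macaulay duration:
  t   CF        PV=CF/(1+0.04425)^t    t·PV
  1        75.00        71.8219        71.8219
  2        75.00        68.7784       137.5569
  3        75.00        65.8640       197.5919
  4    10,075.00     8,472.8032    33,891.2128
  Σ                  8,679.2675    34,298.1834
P = 8,679.2675; Macaulay duration = 34,298.1834 / 8,679.2675 = 3.95174 half-year periods = 1.97587 years.
Modified duration = D_Mac / (1 + y) = 1.97587 / 1.04425 = 1.89214 years.

1.892 years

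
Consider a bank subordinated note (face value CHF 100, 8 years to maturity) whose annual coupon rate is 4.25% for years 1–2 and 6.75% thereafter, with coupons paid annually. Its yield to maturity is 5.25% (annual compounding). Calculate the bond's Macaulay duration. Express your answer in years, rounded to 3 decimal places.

6.737 years

Periodic yield y = 0.0525. Discount each cash flow and weight by its year:
  t   CF        PV=CF/(1+0.0525)^t    t·PV
  1         4.25         4.0380         4.0380
  2         4.25         3.8366         7.6732
  3         6.75         5.7895        17.3684
  4         6.75         5.5007        22.0027
  5         6.75         5.2263        26.1314
  6         6.75         4.9656        29.7936
  7         6.75         4.7179        33.0253
  8       106.75        70.8910       567.1279
  Σ                    104.9655       707.1604
Price P = Σ PV = 104.9655.
Macaulay duration = Σ(t·PV) / P = 707.1604 / 104.9655 = 6.73708 years.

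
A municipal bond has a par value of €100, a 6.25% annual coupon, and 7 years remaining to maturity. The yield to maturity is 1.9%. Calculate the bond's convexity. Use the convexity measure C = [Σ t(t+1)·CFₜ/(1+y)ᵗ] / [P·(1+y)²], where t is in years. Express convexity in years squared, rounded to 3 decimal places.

With y = 0.019:
  t   CF        PV=CF/(1+0.019)^t    t·PV        t(t+1)·PV
  1         6.25         6.1335         6.1335          12.2669
  2         6.25         6.0191        12.0382          36.1146
  3         6.25         5.9069        17.7206          70.8824
  4         6.25         5.7967        23.1869         115.9347
  5         6.25         5.6886        28.4432         170.6595
  6         6.25         5.5826        33.4955         234.4683
  7       106.25        93.1343       651.9401       5,215.5208
  Σ                    128.2617       772.9580       5,855.8472
P = 128.2617.
Convexity = Σ t(t+1)·PV / [P·(1+y)²] = 5,855.8472 / (128.2617 × 1.038361) = 43.96878.

43.969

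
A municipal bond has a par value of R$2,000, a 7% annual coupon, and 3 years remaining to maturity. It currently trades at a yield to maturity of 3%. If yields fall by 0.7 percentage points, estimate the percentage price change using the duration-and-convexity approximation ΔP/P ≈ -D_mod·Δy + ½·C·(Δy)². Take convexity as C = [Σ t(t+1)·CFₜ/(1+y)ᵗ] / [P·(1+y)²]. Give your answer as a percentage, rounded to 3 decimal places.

With y = 0.03:
  t   CF        PV=CF/(1+0.03)^t    t·PV        t(t+1)·PV
  1       140.00       135.9223       135.9223         271.8447
  2       140.00       131.9634       263.9269         791.7806
  3     2,140.00     1,958.4032     5,875.2095      23,500.8378
  Σ                  2,226.2889     6,275.0586      24,564.4630
P = 2,226.2889; D_Mac = 2.81862 yrs; D_mod = 2.73652 yrs; C = 10.40043.
Duration effect: -2.73652 × (-0.007) = +0.019156
Convexity effect: 0.5 × 10.40043 × (-0.007)² = +0.0002548
ΔP/P ≈ +0.019156 + 0.0002548 = +0.019410 = +1.9410%.

+1.941%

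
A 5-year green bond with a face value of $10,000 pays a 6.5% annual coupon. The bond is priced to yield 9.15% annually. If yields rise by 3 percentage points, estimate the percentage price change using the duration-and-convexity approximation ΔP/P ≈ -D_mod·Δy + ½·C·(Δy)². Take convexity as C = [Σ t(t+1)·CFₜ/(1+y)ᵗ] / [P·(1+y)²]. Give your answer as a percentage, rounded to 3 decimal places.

With y = 0.0915:
  t   CF        PV=CF/(1+0.0915)^t    t·PV        t(t+1)·PV
  1       650.00       595.5108       595.5108       1,191.0215
  2       650.00       545.5893     1,091.1787       3,273.5360
  3       650.00       499.8528     1,499.5584       5,998.2337
  4       650.00       457.9504     1,831.8014       9,159.0070
  5    10,650.00     6,874.3384    34,371.6920     206,230.1522
  Σ                  8,973.2417    39,389.7413     225,851.9505
P = 8,973.2417; D_Mac = 4.38969 yrs; D_mod = 4.02170 yrs; C = 21.12647.
Duration effect: -4.02170 × (+0.03) = -0.120651
Convexity effect: 0.5 × 21.12647 × (0.03)² = +0.0095069
ΔP/P ≈ -0.120651 + 0.0095069 = -0.111144 = -11.1144%.

-11.114%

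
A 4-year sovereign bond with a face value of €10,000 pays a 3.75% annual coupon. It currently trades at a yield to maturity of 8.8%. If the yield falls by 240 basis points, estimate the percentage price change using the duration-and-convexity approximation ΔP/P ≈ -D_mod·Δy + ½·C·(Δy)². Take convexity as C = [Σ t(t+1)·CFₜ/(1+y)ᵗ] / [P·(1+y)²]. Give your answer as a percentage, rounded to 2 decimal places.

+8.76%

With y = 0.088:
  t   CF        PV=CF/(1+0.088)^t    t·PV        t(t+1)·PV
  1       375.00       344.6691       344.6691         689.3382
  2       375.00       316.7915       633.5829       1,900.7488
  3       375.00       291.1686       873.5059       3,494.0235
  4    10,375.00     7,404.1042    29,616.4169     148,082.0846
  Σ                  8,356.7334    31,468.1749     154,166.1952
P = 8,356.7334; D_Mac = 3.76561 yrs; D_mod = 3.46104 yrs; C = 15.58457.
Duration effect: -3.46104 × (-0.024) = +0.083065
Convexity effect: 0.5 × 15.58457 × (-0.024)² = +0.0044884
ΔP/P ≈ +0.083065 + 0.0044884 = +0.087553 = +8.7553%.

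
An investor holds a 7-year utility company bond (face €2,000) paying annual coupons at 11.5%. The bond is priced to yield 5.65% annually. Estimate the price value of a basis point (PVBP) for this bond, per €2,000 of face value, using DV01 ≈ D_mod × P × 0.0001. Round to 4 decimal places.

€1.3672

Periodic yield y = 0.0565.
  t   CF        PV=CF/(1+0.0565)^t    t·PV
  1       230.00       217.7000       217.7000
  2       230.00       206.0577       412.1154
  3       230.00       195.0380       585.1141
  4       230.00       184.6077       738.4308
  5       230.00       174.7352       873.6759
  6       230.00       165.3906       992.3436
  7     2,230.00     1,517.8133    10,624.6931
  Σ                  2,661.3425    14,444.0728
P = 2,661.3425; D_Mac = 5.42736 yrs; D_mod = 5.13712 yrs.
DV01 ≈ 5.13712 × 2,661.3425 × 0.0001 = 1.367163.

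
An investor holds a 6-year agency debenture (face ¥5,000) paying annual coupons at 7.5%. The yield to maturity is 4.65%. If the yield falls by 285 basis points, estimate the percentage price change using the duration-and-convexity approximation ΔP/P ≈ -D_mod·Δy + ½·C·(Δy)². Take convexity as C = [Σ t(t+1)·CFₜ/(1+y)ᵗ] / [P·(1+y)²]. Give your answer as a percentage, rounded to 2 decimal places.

+15.19%

With y = 0.0465:
  t   CF        PV=CF/(1+0.0465)^t    t·PV        t(t+1)·PV
  1       375.00       358.3373       358.3373         716.6746
  2       375.00       342.4150       684.8300       2,054.4901
  3       375.00       327.2002       981.6006       3,926.4025
  4       375.00       312.6614     1,250.6458       6,253.2290
  5       375.00       298.7687     1,493.8435       8,963.0611
  6     5,375.00     4,092.0702    24,552.4210     171,866.9472
  Σ                  5,731.4529    29,321.6783     193,780.8046
P = 5,731.4529; D_Mac = 5.11592 yrs; D_mod = 4.88860 yrs; C = 30.87220.
Duration effect: -4.88860 × (-0.0285) = +0.139325
Convexity effect: 0.5 × 30.87220 × (-0.0285)² = +0.0125380
ΔP/P ≈ +0.139325 + 0.0125380 = +0.151863 = +15.1863%.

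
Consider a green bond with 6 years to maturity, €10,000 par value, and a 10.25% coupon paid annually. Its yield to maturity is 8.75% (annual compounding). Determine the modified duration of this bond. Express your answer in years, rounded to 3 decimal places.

Periodic yield y = 0.0875. First find Macaulay duration:
  t   CF        PV=CF/(1+0.0875)^t    t·PV
  1     1,025.00       942.5287       942.5287
  2     1,025.00       866.6931     1,733.3862
  3     1,025.00       796.9592     2,390.8775
  4     1,025.00       732.8360     2,931.3440
  5     1,025.00       673.8722     3,369.3610
  6    11,025.00     6,665.0437    39,990.2625
  Σ                 10,677.9329    51,357.7599
P = 10,677.9329; Macaulay duration = 51,357.7599 / 10,677.9329 = 4.80971 years.
Modified duration = D_Mac / (1 + y) = 4.80971 / 1.0875 = 4.42272 years.

4.423 years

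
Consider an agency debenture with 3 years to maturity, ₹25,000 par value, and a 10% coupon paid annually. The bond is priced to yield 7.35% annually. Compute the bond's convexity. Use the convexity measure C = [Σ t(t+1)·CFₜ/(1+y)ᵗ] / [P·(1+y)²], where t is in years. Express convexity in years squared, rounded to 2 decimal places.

9.23

With y = 0.0735:
  t   CF        PV=CF/(1+0.0735)^t    t·PV        t(t+1)·PV
  1     2,500.00     2,328.8309     2,328.8309       4,657.6619
  2     2,500.00     2,169.3814     4,338.7628      13,016.2884
  3    27,500.00    22,229.3389    66,688.0168     266,752.0671
  Σ                 26,727.5512    73,355.6105     284,426.0173
P = 26,727.5512.
Convexity = Σ t(t+1)·PV / [P·(1+y)²] = 284,426.0173 / (26,727.5512 × 1.152402) = 9.23434.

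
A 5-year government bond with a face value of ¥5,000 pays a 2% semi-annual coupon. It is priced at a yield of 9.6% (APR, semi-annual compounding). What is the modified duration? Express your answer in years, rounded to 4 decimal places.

Periodic yield y = 0.048. First find Macaulay duration:
  t   CF        PV=CF/(1+0.048)^t    t·PV
  1        50.00        47.7099        47.7099
  2        50.00        45.5247        91.0495
  3        50.00        43.4396       130.3189
  4        50.00        41.4500       165.8001
  5        50.00        39.5516       197.7578
  6        50.00        37.7400       226.4402
  7        50.00        36.0115       252.0804
  8        50.00        34.3621       274.8968
  9        50.00        32.7883       295.0944
  10    5,050.00     3,159.9379    31,599.3793
  Σ                  3,518.5157    33,280.5273
P = 3,518.5157; Macaulay duration = 33,280.5273 / 3,518.5157 = 9.45868 half-year periods = 4.72934 years.
Modified duration = D_Mac / (1 + y) = 4.72934 / 1.048 = 4.51273 years.

4.5127 years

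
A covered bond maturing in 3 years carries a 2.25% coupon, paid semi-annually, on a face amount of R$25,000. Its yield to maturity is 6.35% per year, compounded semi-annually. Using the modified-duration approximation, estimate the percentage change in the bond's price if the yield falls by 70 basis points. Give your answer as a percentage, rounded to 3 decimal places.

Periodic yield y = 0.03175. Modified duration first:
  t   CF        PV=CF/(1+0.03175)^t    t·PV
  1       281.25       272.5951       272.5951
  2       281.25       264.2065       528.4131
  3       281.25       256.0761       768.2284
  4       281.25       248.1959       992.7836
  5       281.25       240.5582     1,202.7909
  6    25,281.25    20,958.0889   125,748.5333
  Σ                 22,239.7208   129,513.3445
P = 22,239.7208; D_Mac = 5.82351 half-year periods = 2.91176 yrs; D_mod = 2.91176/(1+0.03175) = 2.82215 yrs.
ΔP/P ≈ -D_mod · Δy = -2.82215 × (-0.007) = +0.019755 = +1.9755%.

+1.976%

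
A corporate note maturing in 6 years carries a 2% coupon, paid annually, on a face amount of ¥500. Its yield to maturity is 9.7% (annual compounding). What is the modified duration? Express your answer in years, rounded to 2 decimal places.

Periodic yield y = 0.097. First find Macaulay duration:
  t   CF        PV=CF/(1+0.097)^t    t·PV
  1        10.00         9.1158         9.1158
  2        10.00         8.3097        16.6195
  3        10.00         7.5750        22.7249
  4        10.00         6.9052        27.6206
  5        10.00         6.2946        31.4729
  6       510.00       292.6378     1,755.8267
  Σ                    330.8380     1,863.3804
P = 330.8380; Macaulay duration = 1,863.3804 / 330.8380 = 5.63230 years.
Modified duration = D_Mac / (1 + y) = 5.63230 / 1.097 = 5.13428 years.

5.13 years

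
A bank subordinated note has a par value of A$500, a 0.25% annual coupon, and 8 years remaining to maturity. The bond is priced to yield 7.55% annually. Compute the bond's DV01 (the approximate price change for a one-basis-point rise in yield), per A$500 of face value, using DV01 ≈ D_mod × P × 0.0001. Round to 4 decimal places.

Periodic yield y = 0.0755.
  t   CF        PV=CF/(1+0.0755)^t    t·PV
  1         1.25         1.1623         1.1623
  2         1.25         1.0807         2.1613
  3         1.25         1.0048         3.0144
  4         1.25         0.9343         3.7370
  5         1.25         0.8687         4.3434
  6         1.25         0.8077         4.8462
  7         1.25         0.7510         5.2570
  8       501.25       280.0084     2,240.0672
  Σ                    286.6177     2,264.5888
P = 286.6177; D_Mac = 7.90108 yrs; D_mod = 7.34642 yrs.
DV01 ≈ 7.34642 × 286.6177 × 0.0001 = 0.210561.

A$0.2106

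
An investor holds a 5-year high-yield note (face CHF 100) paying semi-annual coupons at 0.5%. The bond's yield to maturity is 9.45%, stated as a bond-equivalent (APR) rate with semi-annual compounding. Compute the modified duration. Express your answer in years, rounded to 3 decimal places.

4.704 years

Periodic yield y = 0.04725. First find Macaulay duration:
  t   CF        PV=CF/(1+0.04725)^t    t·PV
  1         0.25         0.2387         0.2387
  2         0.25         0.2279         0.4559
  3         0.25         0.2177         0.6530
  4         0.25         0.2078         0.8314
  5         0.25         0.1985         0.9923
  6         0.25         0.1895         1.1371
  7         0.25         0.1810         1.2667
  8         0.25         0.1728         1.3824
  9         0.25         0.1650         1.4850
  10      100.25        63.1802       631.8016
  Σ                     64.9791       640.2441
P = 64.9791; Macaulay duration = 640.2441 / 64.9791 = 9.85308 half-year periods = 4.92654 years.
Modified duration = D_Mac / (1 + y) = 4.92654 / 1.04725 = 4.70426 years.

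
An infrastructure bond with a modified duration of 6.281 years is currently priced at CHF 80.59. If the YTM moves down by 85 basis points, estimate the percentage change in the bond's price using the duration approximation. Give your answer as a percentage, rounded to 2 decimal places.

Duration approximation: ΔP/P ≈ -D_mod · Δy = -6.281 × (-0.0085) = +0.0533885.
As a percentage: +5.33885%.

+5.34%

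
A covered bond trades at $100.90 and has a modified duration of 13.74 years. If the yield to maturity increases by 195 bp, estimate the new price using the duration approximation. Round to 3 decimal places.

Duration approximation: ΔP/P ≈ -D_mod · Δy = -13.74 × (+0.0195) = -0.267930.
New price ≈ 100.90 × (1 - 0.267930) = 73.865863.

$73.866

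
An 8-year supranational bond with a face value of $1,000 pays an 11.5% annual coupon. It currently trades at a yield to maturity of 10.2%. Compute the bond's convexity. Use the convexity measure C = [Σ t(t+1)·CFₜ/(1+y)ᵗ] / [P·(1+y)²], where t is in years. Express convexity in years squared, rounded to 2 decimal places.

37.26

With y = 0.102:
  t   CF        PV=CF/(1+0.102)^t    t·PV        t(t+1)·PV
  1       115.00       104.3557       104.3557         208.7114
  2       115.00        94.6967       189.3933         568.1799
  3       115.00        85.9316       257.7949       1,031.1796
  4       115.00        77.9779       311.9115       1,559.5577
  5       115.00        70.7603       353.8017       2,122.8100
  6       115.00        64.2108       385.2650       2,696.8548
  7       115.00        58.2675       407.8728       3,262.9822
  8     1,115.00       512.6514     4,101.2109      36,910.8977
  Σ                  1,068.8520     6,111.6057      48,361.1734
P = 1,068.8520.
Convexity = Σ t(t+1)·PV / [P·(1+y)²] = 48,361.1734 / (1,068.8520 × 1.214404) = 37.25770.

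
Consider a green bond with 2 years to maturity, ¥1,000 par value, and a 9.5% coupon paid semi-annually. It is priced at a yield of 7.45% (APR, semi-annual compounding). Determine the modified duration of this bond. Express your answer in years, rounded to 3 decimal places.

1.804 years

Periodic yield y = 0.03725. First find Macaulay duration:
  t   CF        PV=CF/(1+0.03725)^t    t·PV
  1        47.50        45.7942        45.7942
  2        47.50        44.1496        88.2992
  3        47.50        42.5641       127.6922
  4     1,047.50       904.9410     3,619.7639
  Σ                  1,037.4488     3,881.5495
P = 1,037.4488; Macaulay duration = 3,881.5495 / 1,037.4488 = 3.74144 half-year periods = 1.87072 years.
Modified duration = D_Mac / (1 + y) = 1.87072 / 1.03725 = 1.80354 years.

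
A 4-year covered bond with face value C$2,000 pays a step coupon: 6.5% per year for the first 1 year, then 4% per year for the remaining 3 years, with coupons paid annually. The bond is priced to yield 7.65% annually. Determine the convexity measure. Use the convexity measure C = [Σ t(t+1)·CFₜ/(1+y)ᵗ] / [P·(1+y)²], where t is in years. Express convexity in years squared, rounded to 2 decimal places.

15.51

With y = 0.0765:
  t   CF        PV=CF/(1+0.0765)^t    t·PV        t(t+1)·PV
  1       130.00       120.7617       120.7617         241.5235
  2        80.00        69.0338       138.0676         414.2029
  3        80.00        64.1280       192.3841         769.5363
  4     2,080.00     1,548.8423     6,195.3692      30,976.8458
  Σ                  1,802.7659     6,646.5826      32,402.1085
P = 1,802.7659.
Convexity = Σ t(t+1)·PV / [P·(1+y)²] = 32,402.1085 / (1,802.7659 × 1.158852) = 15.50979.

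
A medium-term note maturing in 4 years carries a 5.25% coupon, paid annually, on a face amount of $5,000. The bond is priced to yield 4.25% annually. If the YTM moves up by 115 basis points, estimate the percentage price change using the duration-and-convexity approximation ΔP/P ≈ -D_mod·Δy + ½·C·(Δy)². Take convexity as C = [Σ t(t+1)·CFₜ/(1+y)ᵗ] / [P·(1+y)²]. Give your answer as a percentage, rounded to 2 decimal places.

With y = 0.0425:
  t   CF        PV=CF/(1+0.0425)^t    t·PV        t(t+1)·PV
  1       262.50       251.7986       251.7986         503.5971
  2       262.50       241.5334       483.0668       1,449.2004
  3       262.50       231.6867       695.0601       2,780.2405
  4     5,262.50     4,455.4118    17,821.6473      89,108.2367
  Σ                  5,180.4305    19,251.5728      93,841.2747
P = 5,180.4305; D_Mac = 3.71621 yrs; D_mod = 3.56471 yrs; C = 16.66771.
Duration effect: -3.56471 × (+0.0115) = -0.040994
Convexity effect: 0.5 × 16.66771 × (0.0115)² = +0.0011022
ΔP/P ≈ -0.040994 + 0.0011022 = -0.039892 = -3.9892%.

-3.99%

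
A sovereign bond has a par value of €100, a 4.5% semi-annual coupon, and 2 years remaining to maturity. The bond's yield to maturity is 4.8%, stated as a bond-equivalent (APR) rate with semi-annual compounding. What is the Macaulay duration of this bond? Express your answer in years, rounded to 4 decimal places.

1.9347 years

Periodic yield y = 0.024. Discount each cash flow and weight by its period:
  t   CF        PV=CF/(1+0.024)^t    t·PV
  1         2.25         2.1973         2.1973
  2         2.25         2.1458         4.2915
  3         2.25         2.0955         6.2864
  4       102.25        92.9958       371.9833
  Σ                     99.4343       384.7586
Price P = Σ PV = 99.4343.
Macaulay duration = Σ(t·PV) / P = 384.7586 / 99.4343 = 3.86947 half-year periods.
In years: 3.86947 / 2 = 1.93474 years.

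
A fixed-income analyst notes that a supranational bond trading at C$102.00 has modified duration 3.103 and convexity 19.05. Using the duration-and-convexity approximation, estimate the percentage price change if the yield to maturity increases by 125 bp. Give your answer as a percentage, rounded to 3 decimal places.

Duration effect: -D_mod·Δy = -3.103 × (+0.0125) = -0.0387875
Convexity effect: ½·C·(Δy)² = 0.5 × 19.05 × (0.0125)² = +0.00148828125
ΔP/P ≈ -0.0387875 + 0.00148828125 = -0.03729921875
= -3.729921875%.

-3.730%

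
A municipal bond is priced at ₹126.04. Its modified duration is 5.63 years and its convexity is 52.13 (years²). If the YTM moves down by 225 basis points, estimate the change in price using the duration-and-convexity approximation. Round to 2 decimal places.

Duration effect: -D_mod·Δy = -5.63 × (-0.0225) = +0.126675
Convexity effect: ½·C·(Δy)² = 0.5 × 52.13 × (-0.0225)² = +0.01319540625
ΔP/P ≈ +0.126675 + 0.01319540625 = +0.13987040625
ΔP ≈ 126.04 × (+0.13987040625) = +17.62926600375.

+₹17.63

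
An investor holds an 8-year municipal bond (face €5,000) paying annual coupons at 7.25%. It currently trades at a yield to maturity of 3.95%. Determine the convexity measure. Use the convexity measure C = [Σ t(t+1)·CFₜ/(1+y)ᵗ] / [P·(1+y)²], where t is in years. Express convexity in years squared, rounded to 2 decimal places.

With y = 0.0395:
  t   CF        PV=CF/(1+0.0395)^t    t·PV        t(t+1)·PV
  1       362.50       348.7253       348.7253         697.4507
  2       362.50       335.4741       670.9482       2,012.8447
  3       362.50       322.7264       968.1793       3,872.7171
  4       362.50       310.4631     1,241.8525       6,209.2627
  5       362.50       298.6658     1,493.3292       8,959.9750
  6       362.50       287.3168     1,723.9009      12,067.3064
  7       362.50       276.3991     1,934.7934      15,478.3471
  8     5,362.50     3,933.4294    31,467.4349     283,206.9144
  Σ                  6,113.2001    39,849.1638     332,504.8181
P = 6,113.2001.
Convexity = Σ t(t+1)·PV / [P·(1+y)²] = 332,504.8181 / (6,113.2001 × 1.080560) = 50.33619.

50.34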